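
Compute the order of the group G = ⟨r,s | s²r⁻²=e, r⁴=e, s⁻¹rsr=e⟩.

Enumerate words in the generators, reducing via the relations: the distinct elements are
  {e, r, s, rs, r², r³, s⁻¹, rs⁻¹}.
No further products give new elements, so |G| = 8.

Answer: 8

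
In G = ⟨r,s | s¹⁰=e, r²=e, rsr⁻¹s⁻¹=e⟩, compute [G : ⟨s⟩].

First find ord(s) by computing successive powers:
  s¹ = s, s² = s², s³ = s³, s⁴ = s⁴, s⁵ = s⁵, s⁶ = s⁶, s⁷ = s⁷, s⁸ = s⁸, s⁹ = s⁹, s¹⁰ = e.
So |⟨s⟩| = ord(s) = 10. With |G| = 20, by Lagrange [G : ⟨s⟩] = 20/10 = 2.

Answer: 2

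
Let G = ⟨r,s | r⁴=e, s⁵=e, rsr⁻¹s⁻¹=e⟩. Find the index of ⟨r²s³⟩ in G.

First find ord(r²s³) by computing successive powers:
  (r²s³)¹ = r²s³, (r²s³)² = s, (r²s³)³ = r²s⁴, (r²s³)⁴ = s², (r²s³)⁵ = r², (r²s³)⁶ = s³, (r²s³)⁷ = r²s, (r²s³)⁸ = s⁴, (r²s³)⁹ = r²s², (r²s³)¹⁰ = e.
So |⟨r²s³⟩| = ord(r²s³) = 10. With |G| = 20, by Lagrange [G : ⟨r²s³⟩] = 20/10 = 2.

Answer: 2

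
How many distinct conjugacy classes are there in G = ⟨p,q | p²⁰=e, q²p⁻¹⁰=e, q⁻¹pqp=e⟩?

The conjugacy classes (representative and size) are:
  [e] (size 1), [p] (size 2), [p²] (size 2), [p³] (size 2), [p⁴] (size 2), [p⁵] (size 2), [p¹⁴] (size 2), [p⁷] (size 2), [p⁸] (size 2), [p¹¹] (size 2), [p¹⁰] (size 1), [p²q⁻¹] (size 10), [p⁹q] (size 10).
Class equation: 1 + 2 + 2 + 2 + 2 + 2 + 2 + 2 + 2 + 2 + 1 + 10 + 10 = 40 = |G|. So G has 13 conjugacy classes.

Answer: 13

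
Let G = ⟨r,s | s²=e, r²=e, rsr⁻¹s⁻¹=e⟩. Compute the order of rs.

Compute successive powers until reaching e:
  (rs)¹ = rs, (rs)² = e.
The smallest positive k with (rs)ᵏ = e is 2.

Answer: 2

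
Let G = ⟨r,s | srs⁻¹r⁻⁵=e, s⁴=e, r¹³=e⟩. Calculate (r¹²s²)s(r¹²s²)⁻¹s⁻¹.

[(r¹²s²), s] = (r¹²s²)·s·(r¹²s²)⁻¹·s⁻¹.
  (r¹²s²) · s = r¹²s³
  (r¹²s³) · (r¹²s²) = r⁴s
  (r⁴s) · (s³) = r⁴

Answer: r⁴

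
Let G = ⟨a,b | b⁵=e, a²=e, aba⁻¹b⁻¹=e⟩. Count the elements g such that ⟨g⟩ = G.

G is cyclic of order 10. An element generates G iff its order is 10, and a cyclic group of order 10 has exactly φ(10) = 4 such elements.

Answer: 4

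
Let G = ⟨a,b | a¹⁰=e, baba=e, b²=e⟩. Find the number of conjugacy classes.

The conjugacy classes (representative and size) are:
  [e] (size 1), [a] (size 2), [a²] (size 2), [a³] (size 2), [a⁴] (size 2), [a⁵] (size 1), [a²b] (size 5), [a³b] (size 5).
Class equation: 1 + 2 + 2 + 2 + 2 + 1 + 5 + 5 = 20 = |G|. So G has 8 conjugacy classes.

Answer: 8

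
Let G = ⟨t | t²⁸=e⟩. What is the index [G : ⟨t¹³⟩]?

First find ord(t¹³) by computing successive powers:
  (t¹³)¹ = t¹³, (t¹³)² = t²⁶, (t¹³)³ = t¹¹, (t¹³)⁴ = t²⁴, (t¹³)⁵ = t⁹, (t¹³)⁶ = t²², (t¹³)⁷ = t⁷, (t¹³)⁸ = t²⁰, (t¹³)⁹ = t⁵, (t¹³)¹⁰ = t¹⁸, (t¹³)¹¹ = t³, (t¹³)¹² = t¹⁶, (t¹³)¹³ = t, (t¹³)¹⁴ = t¹⁴, (t¹³)¹⁵ = t²⁷, (t¹³)¹⁶ = t¹², (t¹³)¹⁷ = t²⁵, (t¹³)¹⁸ = t¹⁰, (t¹³)¹⁹ = t²³, (t¹³)²⁰ = t⁸, (t¹³)²¹ = t²¹, (t¹³)²² = t⁶, (t¹³)²³ = t¹⁹, (t¹³)²⁴ = t⁴, (t¹³)²⁵ = t¹⁷, (t¹³)²⁶ = t², (t¹³)²⁷ = t¹⁵, (t¹³)²⁸ = e.
So |⟨t¹³⟩| = ord(t¹³) = 28. With |G| = 28, by Lagrange [G : ⟨t¹³⟩] = 28/28 = 1.

Answer: 1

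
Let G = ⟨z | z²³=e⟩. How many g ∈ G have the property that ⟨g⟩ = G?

G is cyclic of order 23. An element generates G iff its order is 23, and a cyclic group of order 23 has exactly φ(23) = 22 such elements.

Answer: 22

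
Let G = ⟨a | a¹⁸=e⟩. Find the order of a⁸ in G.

Compute successive powers until reaching e:
  (a⁸)¹ = a⁸, (a⁸)² = a¹⁶, (a⁸)³ = a⁶, (a⁸)⁴ = a¹⁴, (a⁸)⁵ = a⁴, (a⁸)⁶ = a¹², (a⁸)⁷ = a², (a⁸)⁸ = a¹⁰, (a⁸)⁹ = e.
The smallest positive k with (a⁸)ᵏ = e is 9.

Answer: 9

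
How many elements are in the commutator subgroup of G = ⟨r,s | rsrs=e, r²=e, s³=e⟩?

G' = [G, G] is generated by all commutators. The generator-pair commutators are: [r, s] = s.
The subgroup they normally generate is {e, s, s²}, of order 3.
Check: |G/G'| = 6/3 = 2 is the order of the abelianisation.

Answer: 3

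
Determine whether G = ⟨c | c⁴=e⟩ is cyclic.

|G| = 4. The element c has order 4 (its powers give 4 distinct elements), so ⟨c⟩ = G and G is cyclic.

Answer: Yes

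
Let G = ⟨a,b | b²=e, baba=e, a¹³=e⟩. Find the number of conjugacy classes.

The conjugacy classes (representative and size) are:
  [e] (size 1), [a¹²] (size 2), [a¹¹] (size 2), [a³] (size 2), [a⁴] (size 2), [a⁸] (size 2), [a⁶] (size 2), [b] (size 13).
Class equation: 1 + 2 + 2 + 2 + 2 + 2 + 2 + 13 = 26 = |G|. So G has 8 conjugacy classes.

Answer: 8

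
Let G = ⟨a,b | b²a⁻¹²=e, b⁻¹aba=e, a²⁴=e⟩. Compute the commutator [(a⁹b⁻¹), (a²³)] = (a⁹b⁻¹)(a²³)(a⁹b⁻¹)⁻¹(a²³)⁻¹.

[(a⁹b⁻¹), (a²³)] = (a⁹b⁻¹)·(a²³)·(a⁹b⁻¹)⁻¹·(a²³)⁻¹.
  (a⁹b⁻¹) · (a²³) = a¹⁰b⁻¹
  (a¹⁰b⁻¹) · (a⁹b) = a
  a · a = a²

Answer: a²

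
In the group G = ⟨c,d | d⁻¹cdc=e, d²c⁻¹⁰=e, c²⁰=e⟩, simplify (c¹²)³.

Compute successive powers of (c¹²), reducing at each step:
  (c¹²)²: (c¹²) · c¹² = c⁴
  (c¹²)³: (c⁴) · c¹² = c¹⁶

Answer: c¹⁶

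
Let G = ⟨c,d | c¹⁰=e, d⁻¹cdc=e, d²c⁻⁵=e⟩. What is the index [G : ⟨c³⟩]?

First find ord(c³) by computing successive powers:
  (c³)¹ = c³, (c³)² = c⁶, (c³)³ = c⁹, (c³)⁴ = c², (c³)⁵ = c⁵, (c³)⁶ = c⁸, (c³)⁷ = c, (c³)⁸ = c⁴, (c³)⁹ = c⁷, (c³)¹⁰ = e.
So |⟨c³⟩| = ord(c³) = 10. With |G| = 20, by Lagrange [G : ⟨c³⟩] = 20/10 = 2.

Answer: 2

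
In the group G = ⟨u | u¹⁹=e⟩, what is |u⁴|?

Compute successive powers until reaching e:
  (u⁴)¹ = u⁴, (u⁴)² = u⁸, (u⁴)³ = u¹², (u⁴)⁴ = u¹⁶, (u⁴)⁵ = u, (u⁴)⁶ = u⁵, (u⁴)⁷ = u⁹, (u⁴)⁸ = u¹³, (u⁴)⁹ = u¹⁷, (u⁴)¹⁰ = u², (u⁴)¹¹ = u⁶, (u⁴)¹² = u¹⁰, (u⁴)¹³ = u¹⁴, (u⁴)¹⁴ = u¹⁸, (u⁴)¹⁵ = u³, (u⁴)¹⁶ = u⁷, (u⁴)¹⁷ = u¹¹, (u⁴)¹⁸ = u¹⁵, (u⁴)¹⁹ = e.
The smallest positive k with (u⁴)ᵏ = e is 19.

Answer: 19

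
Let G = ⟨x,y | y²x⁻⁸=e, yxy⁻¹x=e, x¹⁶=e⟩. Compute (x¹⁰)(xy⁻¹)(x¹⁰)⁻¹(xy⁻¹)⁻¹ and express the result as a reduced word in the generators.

[(x¹⁰), (xy⁻¹)] = (x¹⁰)·(xy⁻¹)·(x¹⁰)⁻¹·(xy⁻¹)⁻¹.
  (x¹⁰) · (xy⁻¹) = x³y
  (x³y) · (x⁶) = x⁵y⁻¹
  (x⁵y⁻¹) · (xy) = x⁴

Answer: x⁴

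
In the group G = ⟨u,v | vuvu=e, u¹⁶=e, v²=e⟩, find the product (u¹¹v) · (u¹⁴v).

Compute (u¹¹v) · (u¹⁴v) by multiplying left to right and reducing via the relations at each step:
  (u¹¹v) · u¹⁴ = u¹³v
  (u¹³v) · v = u¹³

Answer: u¹³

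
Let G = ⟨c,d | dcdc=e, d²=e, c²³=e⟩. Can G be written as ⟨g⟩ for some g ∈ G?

Every cyclic group is abelian. But c·d = cd while d·c = c²²d, so c·d ≠ d·c and G is not abelian. Hence G is not cyclic.

Answer: No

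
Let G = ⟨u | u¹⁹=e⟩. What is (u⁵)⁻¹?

The order of (u⁵) is 19 (smallest k with (u⁵)ᵏ = e), so (u⁵)⁻¹ = (u⁵)¹⁸ = u¹⁴.
Check: (u⁵) · (u¹⁴) → (u⁵) · u¹⁴ = e, giving e as required.

Answer: u¹⁴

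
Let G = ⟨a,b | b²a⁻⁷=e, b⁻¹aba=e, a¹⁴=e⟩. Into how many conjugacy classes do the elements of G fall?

The conjugacy classes (representative and size) are:
  [e] (size 1), [a¹³] (size 2), [a¹²] (size 2), [a¹¹] (size 2), [a⁴] (size 2), [a⁵] (size 2), [a⁸] (size 2), [a⁷] (size 1), [a⁵b⁻¹] (size 7), [a⁵b] (size 7).
Class equation: 1 + 2 + 2 + 2 + 2 + 2 + 2 + 1 + 7 + 7 = 28 = |G|. So G has 10 conjugacy classes.

Answer: 10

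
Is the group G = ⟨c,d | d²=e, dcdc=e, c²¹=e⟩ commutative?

c·d = cd but d·c = c²⁰d, so c·d ≠ d·c and G is not abelian.

Answer: No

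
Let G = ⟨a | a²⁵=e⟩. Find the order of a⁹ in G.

Compute successive powers until reaching e:
  (a⁹)¹ = a⁹, (a⁹)² = a¹⁸, (a⁹)³ = a², (a⁹)⁴ = a¹¹, (a⁹)⁵ = a²⁰, (a⁹)⁶ = a⁴, (a⁹)⁷ = a¹³, (a⁹)⁸ = a²², (a⁹)⁹ = a⁶, (a⁹)¹⁰ = a¹⁵, (a⁹)¹¹ = a²⁴, (a⁹)¹² = a⁸, (a⁹)¹³ = a¹⁷, (a⁹)¹⁴ = a, (a⁹)¹⁵ = a¹⁰, (a⁹)¹⁶ = a¹⁹, (a⁹)¹⁷ = a³, (a⁹)¹⁸ = a¹², (a⁹)¹⁹ = a²¹, (a⁹)²⁰ = a⁵, (a⁹)²¹ = a¹⁴, (a⁹)²² = a²³, (a⁹)²³ = a⁷, (a⁹)²⁴ = a¹⁶, (a⁹)²⁵ = e.
The smallest positive k with (a⁹)ᵏ = e is 25.

Answer: 25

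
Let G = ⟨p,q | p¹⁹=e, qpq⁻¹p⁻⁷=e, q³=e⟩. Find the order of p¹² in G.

Compute successive powers until reaching e:
  (p¹²)¹ = p¹², (p¹²)² = p⁵, (p¹²)³ = p¹⁷, (p¹²)⁴ = p¹⁰, (p¹²)⁵ = p³, (p¹²)⁶ = p¹⁵, (p¹²)⁷ = p⁸, (p¹²)⁸ = p, (p¹²)⁹ = p¹³, (p¹²)¹⁰ = p⁶, (p¹²)¹¹ = p¹⁸, (p¹²)¹² = p¹¹, (p¹²)¹³ = p⁴, (p¹²)¹⁴ = p¹⁶, (p¹²)¹⁵ = p⁹, (p¹²)¹⁶ = p², (p¹²)¹⁷ = p¹⁴, (p¹²)¹⁸ = p⁷, (p¹²)¹⁹ = e.
The smallest positive k with (p¹²)ᵏ = e is 19.

Answer: 19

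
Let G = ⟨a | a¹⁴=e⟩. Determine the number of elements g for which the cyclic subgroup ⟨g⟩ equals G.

G is cyclic of order 14. An element generates G iff its order is 14, and a cyclic group of order 14 has exactly φ(14) = 6 such elements.

Answer: 6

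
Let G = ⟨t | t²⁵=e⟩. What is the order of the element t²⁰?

Compute successive powers until reaching e:
  (t²⁰)¹ = t²⁰, (t²⁰)² = t¹⁵, (t²⁰)³ = t¹⁰, (t²⁰)⁴ = t⁵, (t²⁰)⁵ = e.
The smallest positive k with (t²⁰)ᵏ = e is 5.

Answer: 5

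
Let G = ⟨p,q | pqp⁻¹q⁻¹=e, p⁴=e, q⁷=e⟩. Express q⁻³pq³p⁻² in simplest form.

Multiply left to right, reducing at each step:
  (q⁴) · p = pq⁴
  (pq⁴) · q³ = p
  p · p⁻² = p³

Answer: p³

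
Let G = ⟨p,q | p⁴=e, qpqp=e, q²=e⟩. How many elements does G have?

Enumerate words in the generators, reducing via the relations: the distinct elements are
  {e, p, q, pq, p², p³, p²q, p³q}.
No further products give new elements, so |G| = 8.

Answer: 8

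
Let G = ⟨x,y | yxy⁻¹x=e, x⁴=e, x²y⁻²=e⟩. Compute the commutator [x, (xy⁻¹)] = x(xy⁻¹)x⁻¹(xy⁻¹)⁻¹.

[x, (xy⁻¹)] = x·(xy⁻¹)·x⁻¹·(xy⁻¹)⁻¹.
  x · (xy⁻¹) = y
  y · (x³) = xy
  (xy) · (xy) = x²

Answer: x²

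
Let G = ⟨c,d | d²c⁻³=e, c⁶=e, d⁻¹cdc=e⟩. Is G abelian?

c·d = cd but d·c = c²d⁻¹, so c·d ≠ d·c and G is not abelian.

Answer: No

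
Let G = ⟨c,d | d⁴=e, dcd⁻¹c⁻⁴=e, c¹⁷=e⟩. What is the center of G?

An element z ∈ Z(G) iff z commutes with every generator.
For example e is central: e·c = c = c·e; e·d = d = d·e.
Whereas c ∉ Z(G) since c·d = cd ≠ c⁴d = d·c.
Checking each of the 68 elements this way gives Z(G) = {e}, of order 1.

Answer: {e}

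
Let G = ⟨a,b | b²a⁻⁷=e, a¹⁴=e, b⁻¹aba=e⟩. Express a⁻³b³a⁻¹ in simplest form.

Multiply left to right, reducing at each step:
  (a¹¹) · b³ = a⁴b
  (a⁴b) · a⁻¹ = a⁵b

Answer: a⁵b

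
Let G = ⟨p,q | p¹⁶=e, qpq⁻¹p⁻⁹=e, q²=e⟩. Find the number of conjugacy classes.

The conjugacy classes (representative and size) are:
  [e] (size 1), [p⁹] (size 2), [p²] (size 1), [p³] (size 2), [p⁴] (size 1), [p¹³] (size 2), [p⁶] (size 1), [p¹⁵] (size 2), [p⁸] (size 1), [p¹⁰] (size 1), [p¹²] (size 1), [p¹⁴] (size 1), [q] (size 2), [pq] (size 2), [p²q] (size 2), [p¹¹q] (size 2), [p⁴q] (size 2), [p¹³q] (size 2), [p¹⁴q] (size 2), [p¹⁵q] (size 2).
Class equation: 1 + 2 + 1 + 2 + 1 + 2 + 1 + 2 + 1 + 1 + 1 + 1 + 2 + 2 + 2 + 2 + 2 + 2 + 2 + 2 = 32 = |G|. So G has 20 conjugacy classes.

Answer: 20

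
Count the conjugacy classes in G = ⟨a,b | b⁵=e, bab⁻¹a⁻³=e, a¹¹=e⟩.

The conjugacy classes (representative and size) are:
  [e] (size 1), [a³] (size 5), [a⁶] (size 5), [a⁷b] (size 11), [a⁹b²] (size 11), [a⁷b³] (size 11), [a⁷b⁴] (size 11).
Class equation: 1 + 5 + 5 + 11 + 11 + 11 + 11 = 55 = |G|. So G has 7 conjugacy classes.

Answer: 7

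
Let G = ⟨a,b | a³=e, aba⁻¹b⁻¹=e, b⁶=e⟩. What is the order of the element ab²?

Compute successive powers until reaching e:
  (ab²)¹ = ab², (ab²)² = a²b⁴, (ab²)³ = e.
The smallest positive k with (ab²)ᵏ = e is 3.

Answer: 3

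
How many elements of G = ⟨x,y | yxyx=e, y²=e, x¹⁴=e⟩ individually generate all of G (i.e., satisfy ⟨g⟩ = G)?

⟨g⟩ = G would require ord(g) = |G| = 28, but the maximum element order in G is 14 < 28. So G is not cyclic and no single element generates it: the count is 0.

Answer: 0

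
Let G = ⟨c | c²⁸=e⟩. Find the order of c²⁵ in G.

Compute successive powers until reaching e:
  (c²⁵)¹ = c²⁵, (c²⁵)² = c²², (c²⁵)³ = c¹⁹, (c²⁵)⁴ = c¹⁶, (c²⁵)⁵ = c¹³, (c²⁵)⁶ = c¹⁰, (c²⁵)⁷ = c⁷, (c²⁵)⁸ = c⁴, (c²⁵)⁹ = c, (c²⁵)¹⁰ = c²⁶, (c²⁵)¹¹ = c²³, (c²⁵)¹² = c²⁰, (c²⁵)¹³ = c¹⁷, (c²⁵)¹⁴ = c¹⁴, (c²⁵)¹⁵ = c¹¹, (c²⁵)¹⁶ = c⁸, (c²⁵)¹⁷ = c⁵, (c²⁵)¹⁸ = c², (c²⁵)¹⁹ = c²⁷, (c²⁵)²⁰ = c²⁴, (c²⁵)²¹ = c²¹, (c²⁵)²² = c¹⁸, (c²⁵)²³ = c¹⁵, (c²⁵)²⁴ = c¹², (c²⁵)²⁵ = c⁹, (c²⁵)²⁶ = c⁶, (c²⁵)²⁷ = c³, (c²⁵)²⁸ = e.
The smallest positive k with (c²⁵)ᵏ = e is 28.

Answer: 28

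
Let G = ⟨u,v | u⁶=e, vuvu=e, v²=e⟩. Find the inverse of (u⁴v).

The order of (u⁴v) is 2 (smallest k with (u⁴v)ᵏ = e), so (u⁴v)⁻¹ = (u⁴v)¹ = u⁴v.
Check: (u⁴v) · (u⁴v) → (u⁴v) · u⁴ = v;   v · v = e, giving e as required.

Answer: u⁴v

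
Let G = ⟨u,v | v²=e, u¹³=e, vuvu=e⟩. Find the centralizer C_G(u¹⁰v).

⟨u¹⁰v⟩ ⊆ C_G(u¹⁰v) since powers of u¹⁰v commute with u¹⁰v; so |C_G(u¹⁰v)| ≥ |⟨u¹⁰v⟩| = 2.
By orbit–stabilizer, |C_G(u¹⁰v)| = |G| / |conj. class of u¹⁰v| = 26 / 13 = 2.
The 2 elements commuting with u¹⁰v are {e, u¹⁰v}.

Answer: {e, u¹⁰v}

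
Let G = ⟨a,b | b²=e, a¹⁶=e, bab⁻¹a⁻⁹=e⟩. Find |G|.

Enumerate words in the generators, reducing via the relations: the distinct elements are
  {a, b, e, ab, a², a³, a⁴, a⁵, a⁶, a⁷, a⁸, a⁹, a²b, a³b, a¹², a¹³, a¹¹, a¹⁰, a¹⁴, a¹⁵, a⁴b, a⁵b, a⁶b, a⁷b, a⁸b, a⁹b, a¹²b, a¹³b, a¹¹b, a¹⁰b, a¹⁴b, a¹⁵b}.
No further products give new elements, so |G| = 32.

Answer: 32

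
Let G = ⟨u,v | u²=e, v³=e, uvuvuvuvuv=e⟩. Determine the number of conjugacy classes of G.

The conjugacy classes (representative and size) are:
  [e] (size 1), [uvuv²uvuv²u] (size 15), [vuvuv²u] (size 20), [uv²uv²u] (size 12), [v²uvuv²] (size 12).
Class equation: 1 + 15 + 20 + 12 + 12 = 60 = |G|. So G has 5 conjugacy classes.

Answer: 5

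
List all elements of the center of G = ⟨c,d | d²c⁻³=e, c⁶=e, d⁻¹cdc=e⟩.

An element z ∈ Z(G) iff z commutes with every generator.
For example c³ is central: (c³)·c = c⁴ = c·(c³); (c³)·d = d⁻¹ = d·(c³).
Whereas c ∉ Z(G) since c·d = cd ≠ c²d⁻¹ = d·c.
Checking each of the 12 elements this way gives Z(G) = {e, c³}, of order 2.

Answer: {e, c³}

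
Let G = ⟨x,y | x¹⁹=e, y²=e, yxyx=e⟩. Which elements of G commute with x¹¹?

⟨x¹¹⟩ ⊆ C_G(x¹¹) since powers of x¹¹ commute with x¹¹; so |C_G(x¹¹)| ≥ |⟨x¹¹⟩| = 19.
By orbit–stabilizer, |C_G(x¹¹)| = |G| / |conj. class of x¹¹| = 38 / 2 = 19.
The 19 elements commuting with x¹¹ are {e, x, x², x³, x⁴, x⁵, x⁶, x⁷, x⁸, x⁹, x¹⁰, x¹¹, x¹², x¹³, x¹⁴, x¹⁵, x¹⁶, x¹⁷, x¹⁸}.

Answer: {e, x, x², x³, x⁴, x⁵, x⁶, x⁷, x⁸, x⁹, x¹⁰, x¹¹, x¹², x¹³, x¹⁴, x¹⁵, x¹⁶, x¹⁷, x¹⁸}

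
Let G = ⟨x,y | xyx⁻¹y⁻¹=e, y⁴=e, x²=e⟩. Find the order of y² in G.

Compute successive powers until reaching e:
  (y²)¹ = y², (y²)² = e.
The smallest positive k with (y²)ᵏ = e is 2.

Answer: 2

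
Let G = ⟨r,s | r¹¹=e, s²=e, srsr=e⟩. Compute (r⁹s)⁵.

Compute successive powers of (r⁹s), reducing at each step:
  (r⁹s)²: (r⁹s) · r⁹ = s;   s · s = e
  (r⁹s)³: e · r⁹ = r⁹;   (r⁹) · s = r⁹s
  (r⁹s)⁴: (r⁹s) · r⁹ = s;   s · s = e
  (r⁹s)⁵: e · r⁹ = r⁹;   (r⁹) · s = r⁹s

Answer: r⁹s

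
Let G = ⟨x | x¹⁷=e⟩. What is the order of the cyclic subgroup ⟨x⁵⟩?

|⟨x⁵⟩| equals the order of x⁵. Compute successive powers until reaching e:
  (x⁵)¹ = x⁵, (x⁵)² = x¹⁰, (x⁵)³ = x¹⁵, (x⁵)⁴ = x³, (x⁵)⁵ = x⁸, (x⁵)⁶ = x¹³, (x⁵)⁷ = x, (x⁵)⁸ = x⁶, (x⁵)⁹ = x¹¹, (x⁵)¹⁰ = x¹⁶, (x⁵)¹¹ = x⁴, (x⁵)¹² = x⁹, (x⁵)¹³ = x¹⁴, (x⁵)¹⁴ = x², (x⁵)¹⁵ = x⁷, (x⁵)¹⁶ = x¹², (x⁵)¹⁷ = e.
The smallest positive k with (x⁵)ᵏ = e is 17, so |⟨x⁵⟩| = 17.

Answer: 17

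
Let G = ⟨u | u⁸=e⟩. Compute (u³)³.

Compute successive powers of (u³), reducing at each step:
  (u³)²: (u³) · u³ = u⁶
  (u³)³: (u⁶) · u³ = u

Answer: u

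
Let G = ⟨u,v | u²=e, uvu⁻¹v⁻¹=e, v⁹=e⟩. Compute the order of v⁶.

Compute successive powers until reaching e:
  (v⁶)¹ = v⁶, (v⁶)² = v³, (v⁶)³ = e.
The smallest positive k with (v⁶)ᵏ = e is 3.

Answer: 3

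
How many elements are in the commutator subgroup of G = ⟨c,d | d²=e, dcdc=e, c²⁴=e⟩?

G' = [G, G] is generated by all commutators. The generator-pair commutators are: [c, d] = c².
The subgroup they normally generate is {e, c², c⁴, c⁶, c⁸, c¹⁰, c¹², c¹⁴, c¹⁶, c¹⁸, c²⁰, c²²}, of order 12.
Check: |G/G'| = 48/12 = 4 is the order of the abelianisation.

Answer: 12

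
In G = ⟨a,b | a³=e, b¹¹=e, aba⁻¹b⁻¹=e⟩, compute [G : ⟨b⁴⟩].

First find ord(b⁴) by computing successive powers:
  (b⁴)¹ = b⁴, (b⁴)² = b⁸, (b⁴)³ = b, (b⁴)⁴ = b⁵, (b⁴)⁵ = b⁹, (b⁴)⁶ = b², (b⁴)⁷ = b⁶, (b⁴)⁸ = b¹⁰, (b⁴)⁹ = b³, (b⁴)¹⁰ = b⁷, (b⁴)¹¹ = e.
So |⟨b⁴⟩| = ord(b⁴) = 11. With |G| = 33, by Lagrange [G : ⟨b⁴⟩] = 33/11 = 3.

Answer: 3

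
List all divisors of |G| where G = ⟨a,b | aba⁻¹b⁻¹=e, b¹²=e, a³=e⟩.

|G| = 36 = 2² · 3². By Lagrange's theorem the order of any subgroup divides 36; the divisors of 36 are 1, 2, 3, 4, 6, 9, 12, 18, 36.

Answer: 1, 2, 3, 4, 6, 9, 12, 18, 36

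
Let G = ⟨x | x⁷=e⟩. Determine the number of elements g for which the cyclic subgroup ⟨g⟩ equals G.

G is cyclic of order 7. An element generates G iff its order is 7, and a cyclic group of order 7 has exactly φ(7) = 6 such elements.

Answer: 6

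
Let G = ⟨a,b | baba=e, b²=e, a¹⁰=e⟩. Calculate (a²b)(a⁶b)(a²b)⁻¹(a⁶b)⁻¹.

[(a²b), (a⁶b)] = (a²b)·(a⁶b)·(a²b)⁻¹·(a⁶b)⁻¹.
  (a²b) · (a⁶b) = a⁶
  (a⁶) · (a²b) = a⁸b
  (a⁸b) · (a⁶b) = a²

Answer: a²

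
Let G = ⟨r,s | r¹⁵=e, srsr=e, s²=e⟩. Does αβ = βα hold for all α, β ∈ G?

r·s = rs but s·r = r¹⁴s, so r·s ≠ s·r and G is not abelian.

Answer: No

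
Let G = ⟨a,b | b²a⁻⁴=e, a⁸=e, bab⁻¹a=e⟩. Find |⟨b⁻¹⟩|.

|⟨b⁻¹⟩| equals the order of b⁻¹. Compute successive powers until reaching e:
  (b⁻¹)¹ = b⁻¹, (b⁻¹)² = a⁴, (b⁻¹)³ = b, (b⁻¹)⁴ = e.
The smallest positive k with (b⁻¹)ᵏ = e is 4, so |⟨b⁻¹⟩| = 4.

Answer: 4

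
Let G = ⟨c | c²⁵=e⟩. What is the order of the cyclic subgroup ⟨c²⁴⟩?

|⟨c²⁴⟩| equals the order of c²⁴. Compute successive powers until reaching e:
  (c²⁴)¹ = c²⁴, (c²⁴)² = c²³, (c²⁴)³ = c²², (c²⁴)⁴ = c²¹, (c²⁴)⁵ = c²⁰, (c²⁴)⁶ = c¹⁹, (c²⁴)⁷ = c¹⁸, (c²⁴)⁸ = c¹⁷, (c²⁴)⁹ = c¹⁶, (c²⁴)¹⁰ = c¹⁵, (c²⁴)¹¹ = c¹⁴, (c²⁴)¹² = c¹³, (c²⁴)¹³ = c¹², (c²⁴)¹⁴ = c¹¹, (c²⁴)¹⁵ = c¹⁰, (c²⁴)¹⁶ = c⁹, (c²⁴)¹⁷ = c⁸, (c²⁴)¹⁸ = c⁷, (c²⁴)¹⁹ = c⁶, (c²⁴)²⁰ = c⁵, (c²⁴)²¹ = c⁴, (c²⁴)²² = c³, (c²⁴)²³ = c², (c²⁴)²⁴ = c, (c²⁴)²⁵ = e.
The smallest positive k with (c²⁴)ᵏ = e is 25, so |⟨c²⁴⟩| = 25.

Answer: 25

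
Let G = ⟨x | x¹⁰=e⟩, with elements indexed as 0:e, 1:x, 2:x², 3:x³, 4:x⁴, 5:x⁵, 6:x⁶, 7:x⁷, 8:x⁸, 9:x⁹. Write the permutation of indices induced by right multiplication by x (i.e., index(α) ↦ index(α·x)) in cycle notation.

(0 1 2 3 4 5 6 7 8 9)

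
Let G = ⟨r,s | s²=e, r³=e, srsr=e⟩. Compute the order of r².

Compute successive powers until reaching e:
  (r²)¹ = r², (r²)² = r, (r²)³ = e.
The smallest positive k with (r²)ᵏ = e is 3.

Answer: 3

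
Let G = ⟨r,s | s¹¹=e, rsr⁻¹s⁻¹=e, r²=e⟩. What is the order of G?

Enumerate words in the generators, reducing via the relations: the distinct elements are
  {e, r, s, rs, s², s³, s⁴, s⁵, s⁶, s⁷, s⁸, s⁹, rs², rs³, rs⁴, rs⁵, rs⁶, rs⁷, rs⁸, rs⁹, s¹⁰, rs¹⁰}.
No further products give new elements, so |G| = 22.

Answer: 22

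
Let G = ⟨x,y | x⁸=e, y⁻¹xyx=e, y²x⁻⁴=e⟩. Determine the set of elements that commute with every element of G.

An element z ∈ Z(G) iff z commutes with every generator.
For example x⁴ is central: (x⁴)·x = x⁵ = x·(x⁴); (x⁴)·y = y⁻¹ = y·(x⁴).
Whereas x ∉ Z(G) since x·y = xy ≠ x³y⁻¹ = y·x.
Checking each of the 16 elements this way gives Z(G) = {e, x⁴}, of order 2.

Answer: {e, x⁴}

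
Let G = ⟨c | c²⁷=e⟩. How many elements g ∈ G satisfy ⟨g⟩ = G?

G is cyclic of order 27. An element generates G iff its order is 27, and a cyclic group of order 27 has exactly φ(27) = 18 such elements.

Answer: 18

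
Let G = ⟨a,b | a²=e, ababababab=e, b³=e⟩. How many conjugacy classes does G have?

The conjugacy classes (representative and size) are:
  [e] (size 1), [abab²abab²a] (size 15), [babab²a] (size 20), [ab²ab²a] (size 12), [b²abab²] (size 12).
Class equation: 1 + 15 + 20 + 12 + 12 = 60 = |G|. So G has 5 conjugacy classes.

Answer: 5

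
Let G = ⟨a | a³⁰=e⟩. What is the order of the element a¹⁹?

Compute successive powers until reaching e:
  (a¹⁹)¹ = a¹⁹, (a¹⁹)² = a⁸, (a¹⁹)³ = a²⁷, (a¹⁹)⁴ = a¹⁶, (a¹⁹)⁵ = a⁵, (a¹⁹)⁶ = a²⁴, (a¹⁹)⁷ = a¹³, (a¹⁹)⁸ = a², (a¹⁹)⁹ = a²¹, (a¹⁹)¹⁰ = a¹⁰, (a¹⁹)¹¹ = a²⁹, (a¹⁹)¹² = a¹⁸, (a¹⁹)¹³ = a⁷, (a¹⁹)¹⁴ = a²⁶, (a¹⁹)¹⁵ = a¹⁵, (a¹⁹)¹⁶ = a⁴, (a¹⁹)¹⁷ = a²³, (a¹⁹)¹⁸ = a¹², (a¹⁹)¹⁹ = a, (a¹⁹)²⁰ = a²⁰, (a¹⁹)²¹ = a⁹, (a¹⁹)²² = a²⁸, (a¹⁹)²³ = a¹⁷, (a¹⁹)²⁴ = a⁶, (a¹⁹)²⁵ = a²⁵, (a¹⁹)²⁶ = a¹⁴, (a¹⁹)²⁷ = a³, (a¹⁹)²⁸ = a²², (a¹⁹)²⁹ = a¹¹, (a¹⁹)³⁰ = e.
The smallest positive k with (a¹⁹)ᵏ = e is 30.

Answer: 30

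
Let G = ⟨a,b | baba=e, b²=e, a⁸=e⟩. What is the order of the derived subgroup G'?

G' = [G, G] is generated by all commutators. The generator-pair commutators are: [a, b] = a².
The subgroup they normally generate is {e, a², a⁴, a⁶}, of order 4.
Check: |G/G'| = 16/4 = 4 is the order of the abelianisation.

Answer: 4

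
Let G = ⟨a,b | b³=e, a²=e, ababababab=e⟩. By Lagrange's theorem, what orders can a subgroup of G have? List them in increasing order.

|G| = 60 = 2² · 3 · 5. By Lagrange's theorem the order of any subgroup divides 60; the divisors of 60 are 1, 2, 3, 4, 5, 6, 10, 12, 15, 20, 30, 60.

Answer: 1, 2, 3, 4, 5, 6, 10, 12, 15, 20, 30, 60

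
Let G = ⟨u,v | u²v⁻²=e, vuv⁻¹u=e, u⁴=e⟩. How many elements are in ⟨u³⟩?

|⟨u³⟩| equals the order of u³. Compute successive powers until reaching e:
  (u³)¹ = u³, (u³)² = u², (u³)³ = u, (u³)⁴ = e.
The smallest positive k with (u³)ᵏ = e is 4, so |⟨u³⟩| = 4.

Answer: 4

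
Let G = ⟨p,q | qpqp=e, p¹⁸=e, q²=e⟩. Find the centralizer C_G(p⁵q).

⟨p⁵q⟩ ⊆ C_G(p⁵q) since powers of p⁵q commute with p⁵q; so |C_G(p⁵q)| ≥ |⟨p⁵q⟩| = 2.
By orbit–stabilizer, |C_G(p⁵q)| = |G| / |conj. class of p⁵q| = 36 / 9 = 4.
The 4 elements commuting with p⁵q are {e, p⁹, p⁵q, p¹⁴q}.

Answer: {e, p⁹, p⁵q, p¹⁴q}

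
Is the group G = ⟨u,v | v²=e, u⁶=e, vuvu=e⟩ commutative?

u·v = uv but v·u = u⁵v, so u·v ≠ v·u and G is not abelian.

Answer: No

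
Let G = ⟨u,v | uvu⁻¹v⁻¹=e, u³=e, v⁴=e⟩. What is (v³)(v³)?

Compute (v³) · (v³) by multiplying left to right and reducing via the relations at each step:
  (v³) · v³ = v²

Answer: v²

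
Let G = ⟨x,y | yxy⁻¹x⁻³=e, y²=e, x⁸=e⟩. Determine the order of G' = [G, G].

G' = [G, G] is generated by all commutators. The generator-pair commutators are: [x, y] = x⁶.
The subgroup they normally generate is {e, x², x⁴, x⁶}, of order 4.
Check: |G/G'| = 16/4 = 4 is the order of the abelianisation.

Answer: 4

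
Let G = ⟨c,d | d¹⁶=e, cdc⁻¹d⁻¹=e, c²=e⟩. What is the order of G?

Enumerate words in the generators, reducing via the relations: the distinct elements are
  {c, d, e, cd, d², d³, d⁴, d⁵, d⁶, d⁷, d⁸, d⁹, cd², cd³, cd⁴, cd⁵, cd⁶, cd⁷, cd⁸, cd⁹, d¹², d¹³, d¹¹, d¹⁰, d¹⁴, d¹⁵, cd¹², cd¹³, cd¹¹, cd¹⁰, cd¹⁴, cd¹⁵}.
No further products give new elements, so |G| = 32.

Answer: 32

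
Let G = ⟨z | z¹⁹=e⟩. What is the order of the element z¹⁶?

Compute successive powers until reaching e:
  (z¹⁶)¹ = z¹⁶, (z¹⁶)² = z¹³, (z¹⁶)³ = z¹⁰, (z¹⁶)⁴ = z⁷, (z¹⁶)⁵ = z⁴, (z¹⁶)⁶ = z, (z¹⁶)⁷ = z¹⁷, (z¹⁶)⁸ = z¹⁴, (z¹⁶)⁹ = z¹¹, (z¹⁶)¹⁰ = z⁸, (z¹⁶)¹¹ = z⁵, (z¹⁶)¹² = z², (z¹⁶)¹³ = z¹⁸, (z¹⁶)¹⁴ = z¹⁵, (z¹⁶)¹⁵ = z¹², (z¹⁶)¹⁶ = z⁹, (z¹⁶)¹⁷ = z⁶, (z¹⁶)¹⁸ = z³, (z¹⁶)¹⁹ = e.
The smallest positive k with (z¹⁶)ᵏ = e is 19.

Answer: 19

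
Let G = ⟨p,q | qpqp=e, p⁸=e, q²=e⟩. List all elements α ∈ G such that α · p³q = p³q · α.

⟨p³q⟩ ⊆ C_G(p³q) since powers of p³q commute with p³q; so |C_G(p³q)| ≥ |⟨p³q⟩| = 2.
By orbit–stabilizer, |C_G(p³q)| = |G| / |conj. class of p³q| = 16 / 4 = 4.
The 4 elements commuting with p³q are {e, p⁴, p⁷q, p³q}.

Answer: {e, p⁴, p⁷q, p³q}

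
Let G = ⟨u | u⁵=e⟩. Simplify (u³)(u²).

Compute (u³) · (u²) by multiplying left to right and reducing via the relations at each step:
  (u³) · u² = e

Answer: e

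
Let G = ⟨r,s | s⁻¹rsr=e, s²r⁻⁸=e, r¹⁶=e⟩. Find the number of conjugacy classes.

The conjugacy classes (representative and size) are:
  [e] (size 1), [r] (size 2), [r¹⁴] (size 2), [r³] (size 2), [r¹²] (size 2), [r⁵] (size 2), [r¹⁰] (size 2), [r⁷] (size 2), [r⁸] (size 1), [r⁶s] (size 8), [r³s⁻¹] (size 8).
Class equation: 1 + 2 + 2 + 2 + 2 + 2 + 2 + 2 + 1 + 8 + 8 = 32 = |G|. So G has 11 conjugacy classes.

Answer: 11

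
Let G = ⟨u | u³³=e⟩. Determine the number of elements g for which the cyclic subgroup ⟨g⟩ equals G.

G is cyclic of order 33. An element generates G iff its order is 33, and a cyclic group of order 33 has exactly φ(33) = 20 such elements.

Answer: 20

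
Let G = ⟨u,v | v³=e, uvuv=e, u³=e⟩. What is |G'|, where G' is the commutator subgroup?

G' = [G, G] is generated by all commutators. The generator-pair commutators are: [u, v] = uv²u.
The subgroup they normally generate is {e, uv, u²v², uv²u}, of order 4.
Check: |G/G'| = 12/4 = 3 is the order of the abelianisation.

Answer: 4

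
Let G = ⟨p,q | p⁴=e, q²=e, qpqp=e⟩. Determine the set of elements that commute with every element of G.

An element z ∈ Z(G) iff z commutes with every generator.
For example p² is central: (p²)·p = p³ = p·(p²); (p²)·q = p²q = q·(p²).
Whereas p ∉ Z(G) since p·q = pq ≠ p³q = q·p.
Checking each of the 8 elements this way gives Z(G) = {e, p²}, of order 2.

Answer: {e, p²}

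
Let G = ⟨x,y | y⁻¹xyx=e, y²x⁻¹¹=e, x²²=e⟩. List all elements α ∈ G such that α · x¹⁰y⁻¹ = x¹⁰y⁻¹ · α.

⟨x¹⁰y⁻¹⟩ ⊆ C_G(x¹⁰y⁻¹) since powers of x¹⁰y⁻¹ commute with x¹⁰y⁻¹; so |C_G(x¹⁰y⁻¹)| ≥ |⟨x¹⁰y⁻¹⟩| = 4.
By orbit–stabilizer, |C_G(x¹⁰y⁻¹)| = |G| / |conj. class of x¹⁰y⁻¹| = 44 / 11 = 4.
The 4 elements commuting with x¹⁰y⁻¹ are {e, x¹¹, x¹⁰y, x¹⁰y⁻¹}.

Answer: {e, x¹¹, x¹⁰y, x¹⁰y⁻¹}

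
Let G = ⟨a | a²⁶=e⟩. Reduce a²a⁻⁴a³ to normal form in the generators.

Multiply left to right, reducing at each step:
  (a²) · a⁻⁴ = a²⁴
  (a²⁴) · a³ = a

Answer: a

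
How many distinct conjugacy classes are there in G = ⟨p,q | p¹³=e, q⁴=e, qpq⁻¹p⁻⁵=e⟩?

The conjugacy classes (representative and size) are:
  [e] (size 1), [p] (size 4), [p²] (size 4), [p⁹] (size 4), [p¹²q] (size 13), [p⁴q²] (size 13), [p¹²q³] (size 13).
Class equation: 1 + 4 + 4 + 4 + 13 + 13 + 13 = 52 = |G|. So G has 7 conjugacy classes.

Answer: 7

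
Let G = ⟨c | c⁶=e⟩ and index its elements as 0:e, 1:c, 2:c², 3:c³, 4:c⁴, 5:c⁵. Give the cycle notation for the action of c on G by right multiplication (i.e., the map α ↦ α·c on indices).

(0 1 2 3 4 5)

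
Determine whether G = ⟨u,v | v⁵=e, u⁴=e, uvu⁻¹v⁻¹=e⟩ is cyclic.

|G| = 20. The element uv has order 20 (its powers give 20 distinct elements), so ⟨uv⟩ = G and G is cyclic.

Answer: Yes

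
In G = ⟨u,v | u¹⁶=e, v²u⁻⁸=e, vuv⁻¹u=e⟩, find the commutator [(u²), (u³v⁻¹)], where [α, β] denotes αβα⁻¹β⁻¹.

[(u²), (u³v⁻¹)] = (u²)·(u³v⁻¹)·(u²)⁻¹·(u³v⁻¹)⁻¹.
  (u²) · (u³v⁻¹) = u⁵v⁻¹
  (u⁵v⁻¹) · (u¹⁴) = u⁷v⁻¹
  (u⁷v⁻¹) · (u³v) = u⁴

Answer: u⁴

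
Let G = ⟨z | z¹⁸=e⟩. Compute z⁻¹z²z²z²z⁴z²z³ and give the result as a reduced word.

Multiply left to right, reducing at each step:
  (z¹⁷) · z² = z
  z · z² = z³
  (z³) · z² = z⁵
  (z⁵) · z⁴ = z⁹
  (z⁹) · z² = z¹¹
  (z¹¹) · z³ = z¹⁴

Answer: z¹⁴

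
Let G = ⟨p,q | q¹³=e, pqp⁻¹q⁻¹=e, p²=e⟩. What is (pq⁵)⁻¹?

The order of (pq⁵) is 26 (smallest k with (pq⁵)ᵏ = e), so (pq⁵)⁻¹ = (pq⁵)²⁵ = pq⁸.
Check: (pq⁵) · (pq⁸) → (pq⁵) · p = q⁵;   (q⁵) · q⁸ = e, giving e as required.

Answer: pq⁸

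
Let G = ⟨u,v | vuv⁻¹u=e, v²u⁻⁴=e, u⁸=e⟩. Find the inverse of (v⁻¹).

The order of (v⁻¹) is 4 (smallest k with (v⁻¹)ᵏ = e), so (v⁻¹)⁻¹ = (v⁻¹)³ = v.
Check: (v⁻¹) · v → (v⁻¹) · v = e, giving e as required.

Answer: v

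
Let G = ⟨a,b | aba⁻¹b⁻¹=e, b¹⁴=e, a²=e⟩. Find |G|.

Enumerate words in the generators, reducing via the relations: the distinct elements are
  {a, b, e, ab, b², b³, b⁴, b⁵, b⁶, b⁷, b⁸, b⁹, ab², ab³, ab⁴, ab⁵, ab⁶, ab⁷, ab⁸, ab⁹, b¹², b¹³, b¹¹, b¹⁰, ab¹², ab¹³, ab¹¹, ab¹⁰}.
No further products give new elements, so |G| = 28.

Answer: 28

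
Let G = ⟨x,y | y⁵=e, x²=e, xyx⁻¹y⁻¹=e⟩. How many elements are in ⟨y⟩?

|⟨y⟩| equals the order of y. Compute successive powers until reaching e:
  y¹ = y, y² = y², y³ = y³, y⁴ = y⁴, y⁵ = e.
The smallest positive k with yᵏ = e is 5, so |⟨y⟩| = 5.

Answer: 5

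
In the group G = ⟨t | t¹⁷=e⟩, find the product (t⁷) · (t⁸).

Compute (t⁷) · (t⁸) by multiplying left to right and reducing via the relations at each step:
  (t⁷) · t⁸ = t¹⁵

Answer: t¹⁵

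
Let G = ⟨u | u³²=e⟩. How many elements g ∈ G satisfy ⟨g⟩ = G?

G is cyclic of order 32. An element generates G iff its order is 32, and a cyclic group of order 32 has exactly φ(32) = 16 such elements.

Answer: 16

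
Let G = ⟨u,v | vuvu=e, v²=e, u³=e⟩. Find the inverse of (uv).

The order of (uv) is 2 (smallest k with (uv)ᵏ = e), so (uv)⁻¹ = (uv)¹ = uv.
Check: (uv) · (uv) → (uv) · u = v;   v · v = e, giving e as required.

Answer: uv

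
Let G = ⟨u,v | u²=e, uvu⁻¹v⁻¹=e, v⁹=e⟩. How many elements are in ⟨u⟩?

|⟨u⟩| equals the order of u. Compute successive powers until reaching e:
  u¹ = u, u² = e.
The smallest positive k with uᵏ = e is 2, so |⟨u⟩| = 2.

Answer: 2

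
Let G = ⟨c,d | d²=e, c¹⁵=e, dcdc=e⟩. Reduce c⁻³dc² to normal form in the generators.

Multiply left to right, reducing at each step:
  (c¹²) · d = c¹²d
  (c¹²d) · c² = c¹⁰d

Answer: c¹⁰d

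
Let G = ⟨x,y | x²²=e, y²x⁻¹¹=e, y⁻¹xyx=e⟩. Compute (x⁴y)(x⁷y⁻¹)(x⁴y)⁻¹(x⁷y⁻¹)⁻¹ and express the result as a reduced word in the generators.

[(x⁴y), (x⁷y⁻¹)] = (x⁴y)·(x⁷y⁻¹)·(x⁴y)⁻¹·(x⁷y⁻¹)⁻¹.
  (x⁴y) · (x⁷y⁻¹) = x¹⁹
  (x¹⁹) · (x⁴y⁻¹) = xy⁻¹
  (xy⁻¹) · (x⁷y) = x¹⁶

Answer: x¹⁶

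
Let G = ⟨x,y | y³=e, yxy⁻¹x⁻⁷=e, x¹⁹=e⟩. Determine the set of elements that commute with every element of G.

An element z ∈ Z(G) iff z commutes with every generator.
For example e is central: e·x = x = x·e; e·y = y = y·e.
Whereas x ∉ Z(G) since x·y = xy ≠ x⁷y = y·x.
Checking each of the 57 elements this way gives Z(G) = {e}, of order 1.

Answer: {e}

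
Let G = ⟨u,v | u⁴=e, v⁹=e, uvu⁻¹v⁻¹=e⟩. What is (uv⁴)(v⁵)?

Compute (uv⁴) · (v⁵) by multiplying left to right and reducing via the relations at each step:
  (uv⁴) · v⁵ = u

Answer: u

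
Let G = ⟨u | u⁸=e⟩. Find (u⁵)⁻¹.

The order of (u⁵) is 8 (smallest k with (u⁵)ᵏ = e), so (u⁵)⁻¹ = (u⁵)⁷ = u³.
Check: (u⁵) · (u³) → (u⁵) · u³ = e, giving e as required.

Answer: u³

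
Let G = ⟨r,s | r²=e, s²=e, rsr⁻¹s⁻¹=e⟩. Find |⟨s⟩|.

|⟨s⟩| equals the order of s. Compute successive powers until reaching e:
  s¹ = s, s² = e.
The smallest positive k with sᵏ = e is 2, so |⟨s⟩| = 2.

Answer: 2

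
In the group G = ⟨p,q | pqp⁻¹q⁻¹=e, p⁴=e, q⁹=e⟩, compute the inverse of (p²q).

The order of (p²q) is 18 (smallest k with (p²q)ᵏ = e), so (p²q)⁻¹ = (p²q)¹⁷ = p²q⁸.
Check: (p²q) · (p²q⁸) → (p²q) · p² = q;   q · q⁸ = e, giving e as required.

Answer: p²q⁸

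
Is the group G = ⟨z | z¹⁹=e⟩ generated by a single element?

|G| = 19. The element z has order 19 (its powers give 19 distinct elements), so ⟨z⟩ = G and G is cyclic.

Answer: Yes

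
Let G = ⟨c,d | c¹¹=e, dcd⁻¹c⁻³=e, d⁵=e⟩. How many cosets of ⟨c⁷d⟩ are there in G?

First find ord(c⁷d) by computing successive powers:
  (c⁷d)¹ = c⁷d, (c⁷d)² = c⁶d², (c⁷d)³ = c³d³, (c⁷d)⁴ = c⁵d⁴, (c⁷d)⁵ = e.
So |⟨c⁷d⟩| = ord(c⁷d) = 5. With |G| = 55, by Lagrange [G : ⟨c⁷d⟩] = 55/5 = 11.

Answer: 11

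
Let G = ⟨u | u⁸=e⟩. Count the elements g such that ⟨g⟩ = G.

G is cyclic of order 8. An element generates G iff its order is 8, and a cyclic group of order 8 has exactly φ(8) = 4 such elements.

Answer: 4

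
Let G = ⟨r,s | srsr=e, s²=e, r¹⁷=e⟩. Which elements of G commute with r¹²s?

⟨r¹²s⟩ ⊆ C_G(r¹²s) since powers of r¹²s commute with r¹²s; so |C_G(r¹²s)| ≥ |⟨r¹²s⟩| = 2.
By orbit–stabilizer, |C_G(r¹²s)| = |G| / |conj. class of r¹²s| = 34 / 17 = 2.
The 2 elements commuting with r¹²s are {e, r¹²s}.

Answer: {e, r¹²s}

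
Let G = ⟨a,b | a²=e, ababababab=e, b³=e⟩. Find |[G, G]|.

G' = [G, G] is generated by all commutators. The generator-pair commutators are: [a, b] = abab².
The subgroup they normally generate is {e, a, b, b², ab, aba, abab, ababa, b²ab²a, b²ab², b²a, ab², ba, bab, baba, ab²ab²a, ab²ab², ab²a, b²ab, b²aba, b²abab, bab²ab², bab²a, bab², abab², ab²ab, ab²aba, ab²abab, abab²ab², abab²a, b²ab²ab, abab²ab, abab²aba, abab²abab, b²ab²abab², b²ab²aba, b²ab²abab, b²abab²ab², b²abab²a, b²abab², babab², bab²ab, bab²aba, bab²abab, babab²ab², babab²a, babab²ab, ab²abab²ab², ab²abab²a, ab²abab², b²abab²ab, b²abab²aba, bab²abab²a, bab²abab², ab²abab²ab, ab²abab²aba, abab²abab²a, abab²abab², abab²abab²ab, bab²abab²ab}, of order 60.
Check: |G/G'| = 60/60 = 1 is the order of the abelianisation.

Answer: 60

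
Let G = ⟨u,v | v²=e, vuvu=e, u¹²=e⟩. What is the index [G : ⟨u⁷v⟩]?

First find ord(u⁷v) by computing successive powers:
  (u⁷v)¹ = u⁷v, (u⁷v)² = e.
So |⟨u⁷v⟩| = ord(u⁷v) = 2. With |G| = 24, by Lagrange [G : ⟨u⁷v⟩] = 24/2 = 12.

Answer: 12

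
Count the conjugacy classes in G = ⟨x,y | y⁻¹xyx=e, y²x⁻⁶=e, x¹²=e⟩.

The conjugacy classes (representative and size) are:
  [e] (size 1), [x¹¹] (size 2), [x²] (size 2), [x⁹] (size 2), [x⁴] (size 2), [x⁵] (size 2), [x⁶] (size 1), [x²y] (size 6), [xy] (size 6).
Class equation: 1 + 2 + 2 + 2 + 2 + 2 + 1 + 6 + 6 = 24 = |G|. So G has 9 conjugacy classes.

Answer: 9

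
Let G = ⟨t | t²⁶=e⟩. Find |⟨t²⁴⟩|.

|⟨t²⁴⟩| equals the order of t²⁴. Compute successive powers until reaching e:
  (t²⁴)¹ = t²⁴, (t²⁴)² = t²², (t²⁴)³ = t²⁰, (t²⁴)⁴ = t¹⁸, (t²⁴)⁵ = t¹⁶, (t²⁴)⁶ = t¹⁴, (t²⁴)⁷ = t¹², (t²⁴)⁸ = t¹⁰, (t²⁴)⁹ = t⁸, (t²⁴)¹⁰ = t⁶, (t²⁴)¹¹ = t⁴, (t²⁴)¹² = t², (t²⁴)¹³ = e.
The smallest positive k with (t²⁴)ᵏ = e is 13, so |⟨t²⁴⟩| = 13.

Answer: 13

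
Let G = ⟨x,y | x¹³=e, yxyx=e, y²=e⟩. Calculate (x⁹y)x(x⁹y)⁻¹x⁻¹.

[(x⁹y), x] = (x⁹y)·x·(x⁹y)⁻¹·x⁻¹.
  (x⁹y) · x = x⁸y
  (x⁸y) · (x⁹y) = x¹²
  (x¹²) · (x¹²) = x¹¹

Answer: x¹¹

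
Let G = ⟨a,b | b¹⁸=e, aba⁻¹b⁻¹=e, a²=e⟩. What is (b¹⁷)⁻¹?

The order of (b¹⁷) is 18 (smallest k with (b¹⁷)ᵏ = e), so (b¹⁷)⁻¹ = (b¹⁷)¹⁷ = b.
Check: (b¹⁷) · b → (b¹⁷) · b = e, giving e as required.

Answer: b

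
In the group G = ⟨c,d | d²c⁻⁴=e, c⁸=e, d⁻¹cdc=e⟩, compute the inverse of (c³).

The order of (c³) is 8 (smallest k with (c³)ᵏ = e), so (c³)⁻¹ = (c³)⁷ = c⁵.
Check: (c³) · (c⁵) → (c³) · c⁵ = e, giving e as required.

Answer: c⁵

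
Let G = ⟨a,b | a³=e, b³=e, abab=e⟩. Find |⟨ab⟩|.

|⟨ab⟩| equals the order of ab. Compute successive powers until reaching e:
  (ab)¹ = ab, (ab)² = e.
The smallest positive k with (ab)ᵏ = e is 2, so |⟨ab⟩| = 2.

Answer: 2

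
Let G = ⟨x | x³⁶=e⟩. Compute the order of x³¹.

Compute successive powers until reaching e:
  (x³¹)¹ = x³¹, (x³¹)² = x²⁶, (x³¹)³ = x²¹, (x³¹)⁴ = x¹⁶, (x³¹)⁵ = x¹¹, (x³¹)⁶ = x⁶, (x³¹)⁷ = x, (x³¹)⁸ = x³², (x³¹)⁹ = x²⁷, (x³¹)¹⁰ = x²², (x³¹)¹¹ = x¹⁷, (x³¹)¹² = x¹², (x³¹)¹³ = x⁷, (x³¹)¹⁴ = x², (x³¹)¹⁵ = x³³, (x³¹)¹⁶ = x²⁸, (x³¹)¹⁷ = x²³, (x³¹)¹⁸ = x¹⁸, (x³¹)¹⁹ = x¹³, (x³¹)²⁰ = x⁸, (x³¹)²¹ = x³, (x³¹)²² = x³⁴, (x³¹)²³ = x²⁹, (x³¹)²⁴ = x²⁴, (x³¹)²⁵ = x¹⁹, (x³¹)²⁶ = x¹⁴, (x³¹)²⁷ = x⁹, (x³¹)²⁸ = x⁴, (x³¹)²⁹ = x³⁵, (x³¹)³⁰ = x³⁰, (x³¹)³¹ = x²⁵, (x³¹)³² = x²⁰, (x³¹)³³ = x¹⁵, (x³¹)³⁴ = x¹⁰, (x³¹)³⁵ = x⁵, (x³¹)³⁶ = e.
The smallest positive k with (x³¹)ᵏ = e is 36.

Answer: 36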